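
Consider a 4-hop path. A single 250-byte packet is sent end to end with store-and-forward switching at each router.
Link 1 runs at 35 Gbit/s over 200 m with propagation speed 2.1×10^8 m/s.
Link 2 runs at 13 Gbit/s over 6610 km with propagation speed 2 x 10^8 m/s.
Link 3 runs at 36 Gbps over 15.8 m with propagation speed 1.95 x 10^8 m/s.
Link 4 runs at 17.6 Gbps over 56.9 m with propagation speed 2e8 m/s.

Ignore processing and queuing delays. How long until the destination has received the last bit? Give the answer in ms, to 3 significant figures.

33.1 ms

L = 250 × 8 = 2000 bits.
Transmission delays (L/R per hop): 5.71429e-05, 0.000153846, 5.55556e-05, 0.000113636 ms; sum = 0.000380181 ms.
Propagation delays (d/s per hop): 0.000952381, 33.05, 8.10256e-05, 0.0002845 ms; sum = 33.0513 ms.
End-to-end = 33.1 ms.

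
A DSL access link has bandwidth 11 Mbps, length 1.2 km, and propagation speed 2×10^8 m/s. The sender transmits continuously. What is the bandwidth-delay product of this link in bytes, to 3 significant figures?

8.25 bytes

Propagation delay = 1200 / 200000000 = 6e-06 s.
BDP = R × t_prop = 11000000 × 6e-06 = 66 bits.
In bytes: 66/8 = 8.25 bytes.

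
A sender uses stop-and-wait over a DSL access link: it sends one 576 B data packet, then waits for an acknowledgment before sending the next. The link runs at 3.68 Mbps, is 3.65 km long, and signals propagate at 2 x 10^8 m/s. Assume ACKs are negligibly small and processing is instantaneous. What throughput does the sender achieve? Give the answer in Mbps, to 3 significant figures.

3.58 Mbps

t_tx = L/R = 4608/3680000 = 0.00125217 s.
t_prop = 3650/200000000 = 1.825e-05 s; RTT = 3.65e-05 s.
Cycle = t_tx + RTT = 0.00128867 s.
Throughput = L / cycle = 4608 / 0.00128867 = 3.58 Mbps.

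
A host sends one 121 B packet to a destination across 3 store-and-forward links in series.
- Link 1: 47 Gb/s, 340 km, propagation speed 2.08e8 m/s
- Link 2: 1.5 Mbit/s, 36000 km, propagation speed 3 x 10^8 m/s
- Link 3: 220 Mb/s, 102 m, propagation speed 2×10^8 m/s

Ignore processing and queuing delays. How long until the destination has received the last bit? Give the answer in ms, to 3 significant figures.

L = 121 × 8 = 968 bits.
Transmission delays (L/R per hop): 2.05957e-05, 0.645333, 0.0044 ms; sum = 0.649754 ms.
Propagation delays (d/s per hop): 1.63462, 120, 0.00051 ms; sum = 121.635 ms.
End-to-end = 122 ms.

122 ms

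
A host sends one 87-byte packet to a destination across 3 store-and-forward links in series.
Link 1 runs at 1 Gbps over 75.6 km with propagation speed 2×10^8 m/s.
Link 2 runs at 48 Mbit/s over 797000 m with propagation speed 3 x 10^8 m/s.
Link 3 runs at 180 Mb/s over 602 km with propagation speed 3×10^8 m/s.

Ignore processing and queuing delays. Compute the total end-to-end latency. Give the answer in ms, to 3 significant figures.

5.06 ms

L = 87 × 8 = 696 bits.
Transmission delays (L/R per hop): 0.000696, 0.0145, 0.00386667 ms; sum = 0.0190627 ms.
Propagation delays (d/s per hop): 0.378, 2.65667, 2.00667 ms; sum = 5.04133 ms.
End-to-end = 5.06 ms.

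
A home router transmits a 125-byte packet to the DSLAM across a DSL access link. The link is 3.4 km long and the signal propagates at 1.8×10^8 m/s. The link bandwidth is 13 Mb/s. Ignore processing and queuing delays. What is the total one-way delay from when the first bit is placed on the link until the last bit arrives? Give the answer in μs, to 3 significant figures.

95.8 μs

L = 125 × 8 = 1000 bits.
Transmission delay = L/R = 1000 / 13000000 = 76.9231 μs.
Propagation delay = d/s = 3400 m / 180000000 m/s = 18.8889 μs.
Total = 95.8 μs.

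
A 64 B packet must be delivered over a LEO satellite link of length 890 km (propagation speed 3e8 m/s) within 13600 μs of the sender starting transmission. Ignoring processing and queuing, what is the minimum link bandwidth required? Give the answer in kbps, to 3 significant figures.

L = 512 bits.
Propagation delay = 890000 / 300000000 = 2966.67 μs.
Transmission budget = 13600 − 2966.67 = 10633.3 μs.
R ≥ L / t_tx = 512 bits / 0.0106333 s = 48.2 kbps.

48.2 kbps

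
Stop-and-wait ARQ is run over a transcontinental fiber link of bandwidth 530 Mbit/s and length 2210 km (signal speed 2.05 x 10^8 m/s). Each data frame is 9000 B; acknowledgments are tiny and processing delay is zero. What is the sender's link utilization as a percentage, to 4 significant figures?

0.6261 %

t_tx = L/R = 72000/530000000 = 0.000135849 s.
t_prop = 2210000/2.05e+08 = 0.0107805 s; RTT = 0.021561 s.
Cycle = t_tx + RTT = 0.0216968 s.
Utilization = t_tx / cycle = 0.000135849/0.0216968 = 0.6261 %.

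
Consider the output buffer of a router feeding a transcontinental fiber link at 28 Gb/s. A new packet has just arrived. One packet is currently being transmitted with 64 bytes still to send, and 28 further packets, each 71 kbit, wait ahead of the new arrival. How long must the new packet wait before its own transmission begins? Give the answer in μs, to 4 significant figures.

71.02 μs

Each queued packet: L/R = 71000/28000000000 = 2.53571 μs.
28 queued → 71 μs.
Plus remaining 512 bits of current packet: 0.0182857 μs.
Queuing delay = 71.02 μs.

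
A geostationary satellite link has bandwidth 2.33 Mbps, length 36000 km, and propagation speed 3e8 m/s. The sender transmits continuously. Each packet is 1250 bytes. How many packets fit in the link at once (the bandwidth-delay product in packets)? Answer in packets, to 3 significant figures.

Propagation delay = 36000000 / 300000000 = 0.12 s.
BDP = R × t_prop = 2330000 × 0.12 = 279600 bits.
In packets of 10000 bits: 28.0 packets.

28.0 packets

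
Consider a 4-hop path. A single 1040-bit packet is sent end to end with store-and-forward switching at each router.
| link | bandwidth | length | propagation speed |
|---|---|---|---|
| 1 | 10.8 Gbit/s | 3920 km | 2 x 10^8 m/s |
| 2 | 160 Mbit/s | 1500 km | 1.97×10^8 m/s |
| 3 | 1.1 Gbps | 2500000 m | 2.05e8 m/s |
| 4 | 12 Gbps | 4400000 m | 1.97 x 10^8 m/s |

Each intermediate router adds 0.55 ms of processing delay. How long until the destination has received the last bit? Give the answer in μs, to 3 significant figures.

Transmission delays (L/R per hop): 0.0962963, 6.5, 0.945455, 0.0866667 μs; sum = 7.62842 μs.
Propagation delays (d/s per hop): 19600, 7614.21, 12195.1, 22335 μs; sum = 61744.4 μs.
Processing at 3 router(s): 3 × 0.55 ms = 1650 μs.
End-to-end = 63400 μs.

63400 μs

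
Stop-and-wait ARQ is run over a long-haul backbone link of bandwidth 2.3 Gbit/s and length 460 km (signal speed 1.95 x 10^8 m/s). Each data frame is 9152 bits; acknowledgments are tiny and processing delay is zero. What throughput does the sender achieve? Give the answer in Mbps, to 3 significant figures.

t_tx = L/R = 9152/2300000000 = 3.97913e-06 s.
t_prop = 460000/195000000 = 0.00235897 s; RTT = 0.00471795 s.
Cycle = t_tx + RTT = 0.00472193 s.
Throughput = L / cycle = 9152 / 0.00472193 = 1.94 Mbps.

1.94 Mbps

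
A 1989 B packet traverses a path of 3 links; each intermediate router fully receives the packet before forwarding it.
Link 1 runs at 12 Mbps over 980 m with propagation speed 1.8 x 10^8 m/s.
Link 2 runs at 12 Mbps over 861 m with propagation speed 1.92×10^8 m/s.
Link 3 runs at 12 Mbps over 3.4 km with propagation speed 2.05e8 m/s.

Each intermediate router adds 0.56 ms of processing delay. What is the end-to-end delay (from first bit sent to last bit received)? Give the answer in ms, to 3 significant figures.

L = 1989 × 8 = 15912 bits.
Transmission delay per hop = L/R = 15912/12000000 = 1.326 ms; 3 hops → 3.978 ms.
Propagation delays (d/s per hop): 0.00544444, 0.00448438, 0.0165854 ms; sum = 0.0265142 ms.
Processing at 2 router(s): 2 × 0.56 ms = 1.12 ms.
End-to-end = 5.12 ms.

5.12 ms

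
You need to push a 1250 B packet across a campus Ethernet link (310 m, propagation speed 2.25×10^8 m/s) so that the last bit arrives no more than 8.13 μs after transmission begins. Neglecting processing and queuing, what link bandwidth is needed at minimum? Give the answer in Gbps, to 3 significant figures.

L = 10000 bits.
Propagation delay = 310 / 225000000 = 1.37778 μs.
Transmission budget = 8.13 − 1.37778 = 6.75222 μs.
R ≥ L / t_tx = 10000 bits / 6.75222e-06 s = 1.48 Gbps.

1.48 Gbps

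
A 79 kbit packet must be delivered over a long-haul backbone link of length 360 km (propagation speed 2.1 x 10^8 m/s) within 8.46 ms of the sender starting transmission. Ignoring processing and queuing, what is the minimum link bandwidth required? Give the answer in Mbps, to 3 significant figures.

11.7 Mbps

Propagation delay = 360000 / 210000000 = 1.71429 ms.
Transmission budget = 8.46 − 1.71429 = 6.74571 ms.
R ≥ L / t_tx = 79000 bits / 0.00674571 s = 11.7 Mbps.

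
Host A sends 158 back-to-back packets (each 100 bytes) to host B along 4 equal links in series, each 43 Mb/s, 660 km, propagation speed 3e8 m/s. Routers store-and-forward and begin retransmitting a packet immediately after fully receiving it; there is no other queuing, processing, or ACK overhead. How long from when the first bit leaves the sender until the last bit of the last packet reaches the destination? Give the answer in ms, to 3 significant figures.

Per-hop transmission t_tx = L/R = 800/43000000 = 0.0186047 ms.
Per-hop propagation t_prop = 660000/300000000 = 2.2 ms.
Pipeline fill: first packet needs 4·t_tx to clear all hops; remaining 157 packets each add one t_tx.
Total = (4+158-1)·t_tx + 4·t_prop = 161·0.0186047 + 4·2.2 = 11.8 ms.

11.8 ms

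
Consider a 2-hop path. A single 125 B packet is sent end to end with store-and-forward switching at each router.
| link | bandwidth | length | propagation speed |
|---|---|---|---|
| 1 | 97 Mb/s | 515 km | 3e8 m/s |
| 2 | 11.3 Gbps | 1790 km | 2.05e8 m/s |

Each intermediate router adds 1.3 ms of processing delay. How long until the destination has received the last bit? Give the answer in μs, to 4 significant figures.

L = 125 × 8 = 1000 bits.
Transmission delays (L/R per hop): 10.3093, 0.0884956 μs; sum = 10.3978 μs.
Propagation delays (d/s per hop): 1716.67, 8731.71 μs; sum = 10448.4 μs.
Processing at 1 router(s): 1 × 1.3 ms = 1300 μs.
End-to-end = 11760 μs.

11760 μs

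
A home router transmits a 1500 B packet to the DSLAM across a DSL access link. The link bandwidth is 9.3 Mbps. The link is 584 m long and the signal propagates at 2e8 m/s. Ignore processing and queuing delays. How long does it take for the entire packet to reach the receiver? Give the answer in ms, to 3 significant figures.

1.29 ms

L = 1500 × 8 = 12000 bits.
Transmission delay = L/R = 12000 / 9300000 = 1.29032 ms.
Propagation delay = d/s = 584 m / 200000000 m/s = 0.00292 ms.
Total = 1.29 ms.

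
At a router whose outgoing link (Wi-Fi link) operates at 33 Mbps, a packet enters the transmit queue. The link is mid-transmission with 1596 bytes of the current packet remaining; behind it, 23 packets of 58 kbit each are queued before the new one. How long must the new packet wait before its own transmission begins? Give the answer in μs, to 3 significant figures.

40800 μs

Each queued packet: L/R = 58000/33000000 = 1757.58 μs.
23 queued → 40424.2 μs.
Plus remaining 12768 bits of current packet: 386.909 μs.
Queuing delay = 40800 μs.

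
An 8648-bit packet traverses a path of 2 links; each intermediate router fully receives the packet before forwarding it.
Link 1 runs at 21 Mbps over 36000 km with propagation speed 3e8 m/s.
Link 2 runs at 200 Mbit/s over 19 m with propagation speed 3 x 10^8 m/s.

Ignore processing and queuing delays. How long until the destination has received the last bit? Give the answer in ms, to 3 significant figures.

120 ms

Transmission delays (L/R per hop): 0.41181, 0.04324 ms; sum = 0.45505 ms.
Propagation delays (d/s per hop): 120, 6.33333e-05 ms; sum = 120 ms.
End-to-end = 120 ms.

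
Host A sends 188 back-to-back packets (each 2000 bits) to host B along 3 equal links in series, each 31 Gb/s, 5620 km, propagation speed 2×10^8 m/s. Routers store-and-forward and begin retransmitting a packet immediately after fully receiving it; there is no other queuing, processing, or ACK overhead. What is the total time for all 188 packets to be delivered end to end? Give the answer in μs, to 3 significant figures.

Per-hop transmission t_tx = L/R = 2000/31000000000 = 0.0645161 μs.
Per-hop propagation t_prop = 5620000/200000000 = 28100 μs.
Pipeline fill: first packet needs 3·t_tx to clear all hops; remaining 187 packets each add one t_tx.
Total = (3+188-1)·t_tx + 3·t_prop = 190·0.0645161 + 3·28100 = 84300 μs.

84300 μs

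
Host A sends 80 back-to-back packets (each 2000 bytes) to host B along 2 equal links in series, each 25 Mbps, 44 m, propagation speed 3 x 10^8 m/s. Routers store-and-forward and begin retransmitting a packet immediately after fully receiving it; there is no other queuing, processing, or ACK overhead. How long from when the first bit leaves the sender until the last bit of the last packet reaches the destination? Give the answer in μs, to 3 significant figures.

Per-hop transmission t_tx = L/R = 16000/25000000 = 640 μs.
Per-hop propagation t_prop = 44/300000000 = 0.146667 μs.
Pipeline fill: first packet needs 2·t_tx to clear all hops; remaining 79 packets each add one t_tx.
Total = (2+80-1)·t_tx + 2·t_prop = 81·640 + 2·0.146667 = 51800 μs.

51800 μs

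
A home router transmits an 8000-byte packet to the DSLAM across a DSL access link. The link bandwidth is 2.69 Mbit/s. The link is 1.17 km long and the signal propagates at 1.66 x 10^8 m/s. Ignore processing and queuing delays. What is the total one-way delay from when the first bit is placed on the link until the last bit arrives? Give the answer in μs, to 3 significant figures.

L = 8000 × 8 = 64000 bits.
Transmission delay = L/R = 64000 / 2690000 = 23791.8 μs.
Propagation delay = d/s = 1170 m / 166000000 m/s = 7.04819 μs.
Total = 23800 μs.

23800 μs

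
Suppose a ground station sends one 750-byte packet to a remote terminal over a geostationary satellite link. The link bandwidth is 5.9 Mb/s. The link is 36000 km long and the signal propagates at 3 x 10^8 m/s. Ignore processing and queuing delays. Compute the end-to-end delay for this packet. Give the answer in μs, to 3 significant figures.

121000 μs

L = 750 × 8 = 6000 bits.
Transmission delay = L/R = 6000 / 5900000 = 1016.95 μs.
Propagation delay = d/s = 36000000 m / 300000000 m/s = 120000 μs.
Total = 121000 μs.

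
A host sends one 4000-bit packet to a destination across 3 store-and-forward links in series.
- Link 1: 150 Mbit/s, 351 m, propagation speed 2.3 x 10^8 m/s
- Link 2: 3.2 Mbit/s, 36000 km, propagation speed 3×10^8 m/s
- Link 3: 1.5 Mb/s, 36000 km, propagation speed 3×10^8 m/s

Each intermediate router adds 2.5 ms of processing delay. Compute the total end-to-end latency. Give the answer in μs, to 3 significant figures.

Transmission delays (L/R per hop): 26.6667, 1250, 2666.67 μs; sum = 3943.33 μs.
Propagation delays (d/s per hop): 1.52609, 120000, 120000 μs; sum = 240002 μs.
Processing at 2 router(s): 2 × 2.5 ms = 5000 μs.
End-to-end = 249000 μs.

249000 μs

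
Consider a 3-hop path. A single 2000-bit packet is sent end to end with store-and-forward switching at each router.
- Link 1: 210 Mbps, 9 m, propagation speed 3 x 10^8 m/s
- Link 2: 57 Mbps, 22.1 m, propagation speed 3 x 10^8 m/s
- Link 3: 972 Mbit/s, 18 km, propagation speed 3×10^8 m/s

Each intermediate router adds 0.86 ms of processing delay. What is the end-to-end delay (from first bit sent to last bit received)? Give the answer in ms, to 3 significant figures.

1.83 ms

Transmission delays (L/R per hop): 0.00952381, 0.0350877, 0.00205761 ms; sum = 0.0466691 ms.
Propagation delays (d/s per hop): 3e-05, 7.36667e-05, 0.06 ms; sum = 0.0601037 ms.
Processing at 2 router(s): 2 × 0.86 ms = 1.72 ms.
End-to-end = 1.83 ms.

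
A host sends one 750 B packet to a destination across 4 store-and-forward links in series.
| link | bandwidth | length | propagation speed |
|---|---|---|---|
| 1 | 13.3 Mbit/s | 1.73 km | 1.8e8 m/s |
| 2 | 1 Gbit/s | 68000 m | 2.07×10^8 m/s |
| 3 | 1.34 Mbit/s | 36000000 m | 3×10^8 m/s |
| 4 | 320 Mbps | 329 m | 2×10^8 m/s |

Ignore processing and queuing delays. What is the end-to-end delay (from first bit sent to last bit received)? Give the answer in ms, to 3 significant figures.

125 ms

L = 750 × 8 = 6000 bits.
Transmission delays (L/R per hop): 0.451128, 0.006, 4.47761, 0.01875 ms; sum = 4.95349 ms.
Propagation delays (d/s per hop): 0.00961111, 0.328502, 120, 0.001645 ms; sum = 120.34 ms.
End-to-end = 125 ms.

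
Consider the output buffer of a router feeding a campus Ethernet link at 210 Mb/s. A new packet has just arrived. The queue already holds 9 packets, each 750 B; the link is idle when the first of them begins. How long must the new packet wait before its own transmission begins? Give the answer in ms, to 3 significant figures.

Each queued packet: L/R = 6000/210000000 = 0.0285714 ms.
9 queued → 0.257143 ms.
Queuing delay = 0.257 ms.

0.257 ms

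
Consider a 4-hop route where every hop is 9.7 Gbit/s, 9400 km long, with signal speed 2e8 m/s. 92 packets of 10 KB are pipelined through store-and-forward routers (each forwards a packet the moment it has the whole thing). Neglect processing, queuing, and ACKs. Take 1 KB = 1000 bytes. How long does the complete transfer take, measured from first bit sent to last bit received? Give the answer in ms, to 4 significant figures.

Per-hop transmission t_tx = L/R = 80000/9700000000 = 0.00824742 ms.
Per-hop propagation t_prop = 9400000/200000000 = 47 ms.
Pipeline fill: first packet needs 4·t_tx to clear all hops; remaining 91 packets each add one t_tx.
Total = (4+92-1)·t_tx + 4·t_prop = 95·0.00824742 + 4·47 = 188.8 ms.

188.8 ms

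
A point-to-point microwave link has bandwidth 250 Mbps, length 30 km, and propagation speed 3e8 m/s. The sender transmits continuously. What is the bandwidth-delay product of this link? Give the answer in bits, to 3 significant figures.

25000 bits

Propagation delay = 30000 / 300000000 = 0.0001 s.
BDP = R × t_prop = 250000000 × 0.0001 = 25000 bits.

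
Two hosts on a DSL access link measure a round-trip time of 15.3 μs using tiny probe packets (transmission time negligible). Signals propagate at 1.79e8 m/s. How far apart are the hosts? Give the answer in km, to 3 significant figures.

1.37 km

One-way propagation = RTT/2 = 7.65 μs.
d = s × t = 179000000 × 7.65e-06 = 1.37 km.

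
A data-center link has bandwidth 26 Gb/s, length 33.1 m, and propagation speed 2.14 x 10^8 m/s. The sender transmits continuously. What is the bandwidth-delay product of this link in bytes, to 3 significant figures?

503 bytes

Propagation delay = 33.1 / 214000000 = 1.54673e-07 s.
BDP = R × t_prop = 26000000000 × 1.54673e-07 = 4021.5 bits.
In bytes: 4021.5/8 = 503 bytes.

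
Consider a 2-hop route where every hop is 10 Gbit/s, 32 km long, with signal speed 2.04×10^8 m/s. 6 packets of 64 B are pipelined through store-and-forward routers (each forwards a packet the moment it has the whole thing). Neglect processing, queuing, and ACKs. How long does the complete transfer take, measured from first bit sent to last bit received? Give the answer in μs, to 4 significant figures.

Per-hop transmission t_tx = L/R = 512/10000000000 = 0.0512 μs.
Per-hop propagation t_prop = 32000/204000000 = 156.863 μs.
Pipeline fill: first packet needs 2·t_tx to clear all hops; remaining 5 packets each add one t_tx.
Total = (2+6-1)·t_tx + 2·t_prop = 7·0.0512 + 2·156.863 = 314.1 μs.

314.1 μs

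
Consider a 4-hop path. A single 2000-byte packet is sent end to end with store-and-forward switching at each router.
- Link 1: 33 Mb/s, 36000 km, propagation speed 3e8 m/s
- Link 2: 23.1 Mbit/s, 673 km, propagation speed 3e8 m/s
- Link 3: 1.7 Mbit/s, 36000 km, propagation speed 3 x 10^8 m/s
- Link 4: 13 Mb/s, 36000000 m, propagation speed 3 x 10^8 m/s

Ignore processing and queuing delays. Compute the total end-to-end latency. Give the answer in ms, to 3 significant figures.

L = 2000 × 8 = 16000 bits.
Transmission delays (L/R per hop): 0.484848, 0.692641, 9.41176, 1.23077 ms; sum = 11.82 ms.
Propagation delays (d/s per hop): 120, 2.24333, 120, 120 ms; sum = 362.243 ms.
End-to-end = 374 ms.

374 ms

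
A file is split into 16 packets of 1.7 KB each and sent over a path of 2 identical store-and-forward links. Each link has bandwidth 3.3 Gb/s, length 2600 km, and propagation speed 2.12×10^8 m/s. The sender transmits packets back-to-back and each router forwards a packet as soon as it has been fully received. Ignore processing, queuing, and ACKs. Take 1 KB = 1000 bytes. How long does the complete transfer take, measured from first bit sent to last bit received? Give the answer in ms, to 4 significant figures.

24.60 ms

Per-hop transmission t_tx = L/R = 13600/3300000000 = 0.00412121 ms.
Per-hop propagation t_prop = 2600000/212000000 = 12.2642 ms.
Pipeline fill: first packet needs 2·t_tx to clear all hops; remaining 15 packets each add one t_tx.
Total = (2+16-1)·t_tx + 2·t_prop = 17·0.00412121 + 2·12.2642 = 24.60 ms.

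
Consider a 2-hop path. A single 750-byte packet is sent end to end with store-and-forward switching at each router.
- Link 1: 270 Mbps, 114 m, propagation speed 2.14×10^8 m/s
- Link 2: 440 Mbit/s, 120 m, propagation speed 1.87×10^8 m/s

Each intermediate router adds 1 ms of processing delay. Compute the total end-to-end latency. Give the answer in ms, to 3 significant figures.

L = 750 × 8 = 6000 bits.
Transmission delays (L/R per hop): 0.0222222, 0.0136364 ms; sum = 0.0358586 ms.
Propagation delays (d/s per hop): 0.00053271, 0.000641711 ms; sum = 0.00117442 ms.
Processing at 1 router(s): 1 × 1 ms = 1 ms.
End-to-end = 1.04 ms.

1.04 ms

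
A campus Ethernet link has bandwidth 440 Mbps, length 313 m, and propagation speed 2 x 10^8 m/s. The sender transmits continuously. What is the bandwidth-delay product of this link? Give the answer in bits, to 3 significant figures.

Propagation delay = 313 / 200000000 = 1.565e-06 s.
BDP = R × t_prop = 440000000 × 1.565e-06 = 688.6 bits.

689 bits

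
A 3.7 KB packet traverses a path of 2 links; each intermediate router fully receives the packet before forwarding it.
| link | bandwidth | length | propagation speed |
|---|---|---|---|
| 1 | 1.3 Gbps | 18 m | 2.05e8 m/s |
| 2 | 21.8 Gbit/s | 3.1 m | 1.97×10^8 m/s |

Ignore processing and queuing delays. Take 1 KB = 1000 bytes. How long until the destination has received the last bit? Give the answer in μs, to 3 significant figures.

L = 29600 bits.
Transmission delays (L/R per hop): 22.7692, 1.3578 μs; sum = 24.127 μs.
Propagation delays (d/s per hop): 0.0878049, 0.015736 μs; sum = 0.103541 μs.
End-to-end = 24.2 μs.

24.2 μs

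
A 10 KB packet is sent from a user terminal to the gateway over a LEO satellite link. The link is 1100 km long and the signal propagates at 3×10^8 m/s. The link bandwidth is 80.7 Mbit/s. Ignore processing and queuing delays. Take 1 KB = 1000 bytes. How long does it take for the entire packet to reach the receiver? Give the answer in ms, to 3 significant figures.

4.66 ms

L = 80000 bits.
Transmission delay = L/R = 80000 / 80700000 = 0.991326 ms.
Propagation delay = d/s = 1100000 m / 300000000 m/s = 3.66667 ms.
Total = 4.66 ms.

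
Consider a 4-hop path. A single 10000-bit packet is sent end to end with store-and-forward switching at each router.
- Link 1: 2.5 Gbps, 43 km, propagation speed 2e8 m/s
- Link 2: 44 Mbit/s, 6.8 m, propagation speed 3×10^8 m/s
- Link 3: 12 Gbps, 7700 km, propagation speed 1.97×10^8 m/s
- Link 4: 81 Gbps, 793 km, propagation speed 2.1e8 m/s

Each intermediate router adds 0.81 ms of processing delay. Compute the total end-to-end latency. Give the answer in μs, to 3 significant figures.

Transmission delays (L/R per hop): 4, 227.273, 0.833333, 0.123457 μs; sum = 232.23 μs.
Propagation delays (d/s per hop): 215, 0.0226667, 39086.3, 3776.19 μs; sum = 43077.5 μs.
Processing at 3 router(s): 3 × 0.81 ms = 2430 μs.
End-to-end = 45700 μs.

45700 μs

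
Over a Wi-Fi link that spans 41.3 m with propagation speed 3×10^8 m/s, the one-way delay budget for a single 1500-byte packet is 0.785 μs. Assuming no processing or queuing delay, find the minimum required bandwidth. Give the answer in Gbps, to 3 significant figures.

L = 12000 bits.
Propagation delay = 41.3 / 300000000 = 0.137667 μs.
Transmission budget = 0.785 − 0.137667 = 0.647333 μs.
R ≥ L / t_tx = 12000 bits / 6.47333e-07 s = 18.5 Gbps.

18.5 Gbps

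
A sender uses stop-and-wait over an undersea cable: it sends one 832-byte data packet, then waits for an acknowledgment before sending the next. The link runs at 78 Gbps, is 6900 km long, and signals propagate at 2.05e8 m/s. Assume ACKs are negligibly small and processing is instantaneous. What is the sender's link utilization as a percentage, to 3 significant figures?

0.000127 %

t_tx = L/R = 6656/78000000000 = 8.53333e-08 s.
t_prop = 6900000/2.05e+08 = 0.0336585 s; RTT = 0.0673171 s.
Cycle = t_tx + RTT = 0.0673172 s.
Utilization = t_tx / cycle = 8.53333e-08/0.0673172 = 0.000127 %.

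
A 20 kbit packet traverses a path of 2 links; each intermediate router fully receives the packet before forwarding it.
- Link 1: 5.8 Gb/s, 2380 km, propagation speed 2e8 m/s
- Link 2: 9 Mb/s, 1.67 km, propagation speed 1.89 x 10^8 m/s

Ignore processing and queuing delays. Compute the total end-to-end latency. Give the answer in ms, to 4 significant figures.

L = 20000 bits.
Transmission delays (L/R per hop): 0.00344828, 2.22222 ms; sum = 2.22567 ms.
Propagation delays (d/s per hop): 11.9, 0.00883598 ms; sum = 11.9088 ms.
End-to-end = 14.13 ms.

14.13 ms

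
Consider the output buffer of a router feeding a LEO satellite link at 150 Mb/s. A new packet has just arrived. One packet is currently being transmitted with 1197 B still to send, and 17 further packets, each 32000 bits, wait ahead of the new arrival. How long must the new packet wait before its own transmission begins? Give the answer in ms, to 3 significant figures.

3.69 ms

Each queued packet: L/R = 32000/150000000 = 0.213333 ms.
17 queued → 3.62667 ms.
Plus remaining 9576 bits of current packet: 0.06384 ms.
Queuing delay = 3.69 ms.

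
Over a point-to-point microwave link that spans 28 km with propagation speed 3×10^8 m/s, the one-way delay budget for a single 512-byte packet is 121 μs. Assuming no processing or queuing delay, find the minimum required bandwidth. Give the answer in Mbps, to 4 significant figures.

148.0 Mbps

L = 4096 bits.
Propagation delay = 28000 / 300000000 = 93.3333 μs.
Transmission budget = 121 − 93.3333 = 27.6667 μs.
R ≥ L / t_tx = 4096 bits / 2.76667e-05 s = 148.0 Mbps.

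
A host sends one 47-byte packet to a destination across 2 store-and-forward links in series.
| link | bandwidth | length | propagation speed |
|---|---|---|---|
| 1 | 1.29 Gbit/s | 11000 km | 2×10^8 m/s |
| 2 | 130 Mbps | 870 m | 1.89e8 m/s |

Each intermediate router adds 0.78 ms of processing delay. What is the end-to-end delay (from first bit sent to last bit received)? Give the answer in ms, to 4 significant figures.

55.79 ms

L = 47 × 8 = 376 bits.
Transmission delays (L/R per hop): 0.000291473, 0.00289231 ms; sum = 0.00318378 ms.
Propagation delays (d/s per hop): 55, 0.00460317 ms; sum = 55.0046 ms.
Processing at 1 router(s): 1 × 0.78 ms = 0.78 ms.
End-to-end = 55.79 ms.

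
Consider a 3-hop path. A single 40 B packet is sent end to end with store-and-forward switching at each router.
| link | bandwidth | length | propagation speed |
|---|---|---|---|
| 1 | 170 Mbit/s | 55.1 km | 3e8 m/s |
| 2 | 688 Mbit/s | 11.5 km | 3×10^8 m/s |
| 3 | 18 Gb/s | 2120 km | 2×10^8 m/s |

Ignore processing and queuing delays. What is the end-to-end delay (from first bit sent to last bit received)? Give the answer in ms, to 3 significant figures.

L = 40 × 8 = 320 bits.
Transmission delays (L/R per hop): 0.00188235, 0.000465116, 1.77778e-05 ms; sum = 0.00236525 ms.
Propagation delays (d/s per hop): 0.183667, 0.0383333, 10.6 ms; sum = 10.822 ms.
End-to-end = 10.8 ms.

10.8 ms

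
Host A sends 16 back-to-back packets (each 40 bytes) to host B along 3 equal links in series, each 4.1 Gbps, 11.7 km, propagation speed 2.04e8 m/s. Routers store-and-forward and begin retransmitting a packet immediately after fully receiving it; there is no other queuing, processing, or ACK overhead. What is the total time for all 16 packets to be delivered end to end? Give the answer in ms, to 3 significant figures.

0.173 ms

Per-hop transmission t_tx = L/R = 320/4.1e+09 = 7.80488e-05 ms.
Per-hop propagation t_prop = 11700/204000000 = 0.0573529 ms.
Pipeline fill: first packet needs 3·t_tx to clear all hops; remaining 15 packets each add one t_tx.
Total = (3+16-1)·t_tx + 3·t_prop = 18·7.80488e-05 + 3·0.0573529 = 0.173 ms.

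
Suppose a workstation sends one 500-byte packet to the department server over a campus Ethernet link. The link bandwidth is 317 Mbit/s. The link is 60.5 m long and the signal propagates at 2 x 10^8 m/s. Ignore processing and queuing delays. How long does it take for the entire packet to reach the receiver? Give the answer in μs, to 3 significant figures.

12.9 μs

L = 500 × 8 = 4000 bits.
Transmission delay = L/R = 4000 / 317000000 = 12.6183 μs.
Propagation delay = d/s = 60.5 m / 200000000 m/s = 0.3025 μs.
Total = 12.9 μs.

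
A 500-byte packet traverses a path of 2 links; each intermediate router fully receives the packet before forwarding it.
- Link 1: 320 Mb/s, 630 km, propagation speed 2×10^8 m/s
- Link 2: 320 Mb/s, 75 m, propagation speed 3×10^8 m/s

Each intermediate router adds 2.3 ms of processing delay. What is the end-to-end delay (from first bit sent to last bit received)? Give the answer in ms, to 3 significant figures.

L = 500 × 8 = 4000 bits.
Transmission delay per hop = L/R = 4000/320000000 = 0.0125 ms; 2 hops → 0.025 ms.
Propagation delays (d/s per hop): 3.15, 0.00025 ms; sum = 3.15025 ms.
Processing at 1 router(s): 1 × 2.3 ms = 2.3 ms.
End-to-end = 5.48 ms.

5.48 ms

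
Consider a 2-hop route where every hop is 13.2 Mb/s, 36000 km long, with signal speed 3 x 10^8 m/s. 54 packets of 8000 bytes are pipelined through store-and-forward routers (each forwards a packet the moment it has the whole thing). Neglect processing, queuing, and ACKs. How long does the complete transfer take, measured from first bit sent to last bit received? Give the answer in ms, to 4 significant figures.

506.7 ms

Per-hop transmission t_tx = L/R = 64000/13200000 = 4.84848 ms.
Per-hop propagation t_prop = 36000000/300000000 = 120 ms.
Pipeline fill: first packet needs 2·t_tx to clear all hops; remaining 53 packets each add one t_tx.
Total = (2+54-1)·t_tx + 2·t_prop = 55·4.84848 + 2·120 = 506.7 ms.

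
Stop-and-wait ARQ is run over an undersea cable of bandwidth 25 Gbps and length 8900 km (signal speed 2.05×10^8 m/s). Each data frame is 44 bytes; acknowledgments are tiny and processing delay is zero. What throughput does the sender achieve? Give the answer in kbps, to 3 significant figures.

4.05 kbps

t_tx = L/R = 352/25000000000 = 1.408e-08 s.
t_prop = 8900000/2.05e+08 = 0.0434146 s; RTT = 0.0868293 s.
Cycle = t_tx + RTT = 0.0868293 s.
Throughput = L / cycle = 352 / 0.0868293 = 4.05 kbps.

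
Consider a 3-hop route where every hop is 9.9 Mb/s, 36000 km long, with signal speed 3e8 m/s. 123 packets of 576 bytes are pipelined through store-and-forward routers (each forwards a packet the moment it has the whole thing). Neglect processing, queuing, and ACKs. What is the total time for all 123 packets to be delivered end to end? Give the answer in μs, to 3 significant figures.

418000 μs

Per-hop transmission t_tx = L/R = 4608/9900000 = 465.455 μs.
Per-hop propagation t_prop = 36000000/300000000 = 120000 μs.
Pipeline fill: first packet needs 3·t_tx to clear all hops; remaining 122 packets each add one t_tx.
Total = (3+123-1)·t_tx + 3·t_prop = 125·465.455 + 3·120000 = 418000 μs.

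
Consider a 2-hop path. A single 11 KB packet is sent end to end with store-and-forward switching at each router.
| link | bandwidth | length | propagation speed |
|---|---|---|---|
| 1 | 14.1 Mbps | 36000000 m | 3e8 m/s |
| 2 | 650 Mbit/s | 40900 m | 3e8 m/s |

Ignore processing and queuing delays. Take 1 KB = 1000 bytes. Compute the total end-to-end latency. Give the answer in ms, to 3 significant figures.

L = 88000 bits.
Transmission delays (L/R per hop): 6.24113, 0.135385 ms; sum = 6.37652 ms.
Propagation delays (d/s per hop): 120, 0.136333 ms; sum = 120.136 ms.
End-to-end = 127 ms.

127 ms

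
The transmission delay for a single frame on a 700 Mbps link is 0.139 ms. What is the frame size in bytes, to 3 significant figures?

12200 bytes

L = R × t_tx = 700000000 b/s × 0.000139 s = 97300 bits.
In bytes: 97300 / 8 = 12200 bytes.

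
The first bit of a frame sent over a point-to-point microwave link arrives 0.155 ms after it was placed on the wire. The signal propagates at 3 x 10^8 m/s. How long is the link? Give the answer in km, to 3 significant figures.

46.5 km

d = s × t_prop = 300000000 × 0.000155 = 46.5 km.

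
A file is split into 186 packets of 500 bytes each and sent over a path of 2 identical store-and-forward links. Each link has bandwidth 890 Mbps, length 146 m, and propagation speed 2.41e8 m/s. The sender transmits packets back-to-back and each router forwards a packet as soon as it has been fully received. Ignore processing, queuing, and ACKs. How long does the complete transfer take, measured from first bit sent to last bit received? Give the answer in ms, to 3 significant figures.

0.842 ms

Per-hop transmission t_tx = L/R = 4000/890000000 = 0.00449438 ms.
Per-hop propagation t_prop = 146/241000000 = 0.000605809 ms.
Pipeline fill: first packet needs 2·t_tx to clear all hops; remaining 185 packets each add one t_tx.
Total = (2+186-1)·t_tx + 2·t_prop = 187·0.00449438 + 2·0.000605809 = 0.842 ms.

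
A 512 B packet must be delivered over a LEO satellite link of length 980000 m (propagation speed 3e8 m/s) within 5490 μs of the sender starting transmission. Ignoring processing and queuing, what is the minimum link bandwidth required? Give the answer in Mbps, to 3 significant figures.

L = 4096 bits.
Propagation delay = 980000 / 300000000 = 3266.67 μs.
Transmission budget = 5490 − 3266.67 = 2223.33 μs.
R ≥ L / t_tx = 4096 bits / 0.00222333 s = 1.84 Mbps.

1.84 Mbps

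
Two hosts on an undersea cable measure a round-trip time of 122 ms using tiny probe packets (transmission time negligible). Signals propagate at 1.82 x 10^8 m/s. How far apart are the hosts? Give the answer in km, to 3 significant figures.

11100 km

One-way propagation = RTT/2 = 61 ms.
d = s × t = 182000000 × 0.061 = 11100 km.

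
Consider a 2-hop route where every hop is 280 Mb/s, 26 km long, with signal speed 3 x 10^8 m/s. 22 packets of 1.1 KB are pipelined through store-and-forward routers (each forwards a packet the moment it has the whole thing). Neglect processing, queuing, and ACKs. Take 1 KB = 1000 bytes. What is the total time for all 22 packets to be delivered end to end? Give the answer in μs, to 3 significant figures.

896 μs

Per-hop transmission t_tx = L/R = 8800/280000000 = 31.4286 μs.
Per-hop propagation t_prop = 26000/300000000 = 86.6667 μs.
Pipeline fill: first packet needs 2·t_tx to clear all hops; remaining 21 packets each add one t_tx.
Total = (2+22-1)·t_tx + 2·t_prop = 23·31.4286 + 2·86.6667 = 896 μs.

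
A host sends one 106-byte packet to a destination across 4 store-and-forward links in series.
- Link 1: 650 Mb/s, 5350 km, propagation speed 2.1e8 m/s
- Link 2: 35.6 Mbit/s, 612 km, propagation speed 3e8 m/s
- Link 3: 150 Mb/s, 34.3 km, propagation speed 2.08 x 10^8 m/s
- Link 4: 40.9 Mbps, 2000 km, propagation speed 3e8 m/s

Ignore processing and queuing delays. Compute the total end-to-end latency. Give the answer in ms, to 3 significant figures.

34.4 ms

L = 106 × 8 = 848 bits.
Transmission delays (L/R per hop): 0.00130462, 0.0238202, 0.00565333, 0.0207335 ms; sum = 0.0515117 ms.
Propagation delays (d/s per hop): 25.4762, 2.04, 0.164904, 6.66667 ms; sum = 34.3478 ms.
End-to-end = 34.4 ms.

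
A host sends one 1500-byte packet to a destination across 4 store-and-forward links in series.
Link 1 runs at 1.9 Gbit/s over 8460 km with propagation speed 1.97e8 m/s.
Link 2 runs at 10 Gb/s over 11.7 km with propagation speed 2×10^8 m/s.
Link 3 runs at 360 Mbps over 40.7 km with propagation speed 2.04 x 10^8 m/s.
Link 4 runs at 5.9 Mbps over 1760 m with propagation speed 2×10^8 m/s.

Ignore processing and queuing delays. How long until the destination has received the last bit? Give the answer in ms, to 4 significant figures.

45.29 ms

L = 1500 × 8 = 12000 bits.
Transmission delays (L/R per hop): 0.00631579, 0.0012, 0.0333333, 2.0339 ms; sum = 2.07475 ms.
Propagation delays (d/s per hop): 42.9442, 0.0585, 0.19951, 0.0088 ms; sum = 43.211 ms.
End-to-end = 45.29 ms.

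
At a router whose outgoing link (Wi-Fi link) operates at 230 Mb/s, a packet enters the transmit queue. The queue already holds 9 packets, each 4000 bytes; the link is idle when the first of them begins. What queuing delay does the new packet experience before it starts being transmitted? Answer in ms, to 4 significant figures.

1.252 ms

Each queued packet: L/R = 32000/230000000 = 0.13913 ms.
9 queued → 1.25217 ms.
Queuing delay = 1.252 ms.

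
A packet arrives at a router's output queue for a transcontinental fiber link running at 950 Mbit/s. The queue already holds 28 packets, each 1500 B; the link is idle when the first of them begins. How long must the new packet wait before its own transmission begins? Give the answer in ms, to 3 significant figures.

Each queued packet: L/R = 12000/950000000 = 0.0126316 ms.
28 queued → 0.353684 ms.
Queuing delay = 0.354 ms.

0.354 ms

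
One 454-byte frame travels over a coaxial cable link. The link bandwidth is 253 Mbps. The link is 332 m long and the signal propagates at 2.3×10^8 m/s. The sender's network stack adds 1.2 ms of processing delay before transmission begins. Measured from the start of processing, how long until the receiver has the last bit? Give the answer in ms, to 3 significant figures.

L = 454 × 8 = 3632 bits.
Transmission delay = L/R = 3632 / 253000000 = 0.0143557 ms.
Propagation delay = d/s = 332 m / 2.3e+08 m/s = 0.00144348 ms.
Plus processing delay 1.2 ms = 1.2 ms.
Total = 1.22 ms.

1.22 ms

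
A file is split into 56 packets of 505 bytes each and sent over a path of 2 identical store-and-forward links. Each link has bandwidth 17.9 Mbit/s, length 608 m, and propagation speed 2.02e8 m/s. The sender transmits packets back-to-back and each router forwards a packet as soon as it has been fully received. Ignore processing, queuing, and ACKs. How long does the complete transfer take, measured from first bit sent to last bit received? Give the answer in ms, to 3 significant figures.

12.9 ms

Per-hop transmission t_tx = L/R = 4040/17900000 = 0.225698 ms.
Per-hop propagation t_prop = 608/202000000 = 0.0030099 ms.
Pipeline fill: first packet needs 2·t_tx to clear all hops; remaining 55 packets each add one t_tx.
Total = (2+56-1)·t_tx + 2·t_prop = 57·0.225698 + 2·0.0030099 = 12.9 ms.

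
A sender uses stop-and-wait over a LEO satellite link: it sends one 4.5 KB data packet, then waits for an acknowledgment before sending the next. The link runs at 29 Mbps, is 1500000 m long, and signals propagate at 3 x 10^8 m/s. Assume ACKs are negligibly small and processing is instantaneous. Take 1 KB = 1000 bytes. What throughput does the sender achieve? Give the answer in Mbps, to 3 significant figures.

t_tx = L/R = 36000/29000000 = 0.00124138 s.
t_prop = 1500000/300000000 = 0.005 s; RTT = 0.01 s.
Cycle = t_tx + RTT = 0.0112414 s.
Throughput = L / cycle = 36000 / 0.0112414 = 3.20 Mbps.

3.20 Mbps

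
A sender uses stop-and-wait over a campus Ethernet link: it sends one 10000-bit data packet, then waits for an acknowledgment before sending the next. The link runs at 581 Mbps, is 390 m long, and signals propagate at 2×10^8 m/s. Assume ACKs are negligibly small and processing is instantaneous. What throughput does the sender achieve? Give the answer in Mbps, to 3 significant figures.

t_tx = L/R = 10000/581000000 = 1.72117e-05 s.
t_prop = 390/200000000 = 1.95e-06 s; RTT = 3.9e-06 s.
Cycle = t_tx + RTT = 2.11117e-05 s.
Throughput = L / cycle = 10000 / 2.11117e-05 = 474 Mbps.

474 Mbps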